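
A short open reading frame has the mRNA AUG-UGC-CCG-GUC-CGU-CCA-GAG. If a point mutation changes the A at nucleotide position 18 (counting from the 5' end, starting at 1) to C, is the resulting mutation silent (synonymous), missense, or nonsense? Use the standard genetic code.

Position 18 falls in codon 6: CCA → Pro.
After the substitution the codon is CCC → Pro.
Both encode Pro, so the change is synonymous.

silent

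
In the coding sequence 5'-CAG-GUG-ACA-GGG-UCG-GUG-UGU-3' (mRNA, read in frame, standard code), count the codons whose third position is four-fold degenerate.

5

Codon 1 CAG (Gln): third position 2-fold.
Codon 2 GUG (Val): third position 4-fold.
Codon 3 ACA (Thr): third position 4-fold.
Codon 4 GGG (Gly): third position 4-fold.
Codon 5 UCG (Ser): third position 4-fold.
Codon 6 GUG (Val): third position 4-fold.
Codon 7 UGU (Cys): third position 2-fold.
Four-fold degenerate third positions: 5.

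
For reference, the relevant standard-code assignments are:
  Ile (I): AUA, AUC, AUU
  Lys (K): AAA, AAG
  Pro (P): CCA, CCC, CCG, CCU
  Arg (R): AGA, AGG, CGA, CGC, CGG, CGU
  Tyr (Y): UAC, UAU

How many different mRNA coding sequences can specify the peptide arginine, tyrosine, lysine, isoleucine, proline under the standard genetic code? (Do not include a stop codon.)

Arg: 6 codons.
Tyr: 2 codons.
Lys: 2 codons.
Ile: 3 codons.
Pro: 4 codons.
6 × 2 × 2 × 3 × 4 = 288.

288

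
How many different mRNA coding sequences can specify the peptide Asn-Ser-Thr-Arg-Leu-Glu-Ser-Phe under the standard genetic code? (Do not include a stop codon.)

41472

Asn: 2 codons.
Ser: 6 codons.
Thr: 4 codons.
Arg: 6 codons.
Leu: 6 codons.
Glu: 2 codons.
Ser: 6 codons.
Phe: 2 codons.
2 × 6 × 4 × 6 × 6 × 2 × 6 × 2 = 41472.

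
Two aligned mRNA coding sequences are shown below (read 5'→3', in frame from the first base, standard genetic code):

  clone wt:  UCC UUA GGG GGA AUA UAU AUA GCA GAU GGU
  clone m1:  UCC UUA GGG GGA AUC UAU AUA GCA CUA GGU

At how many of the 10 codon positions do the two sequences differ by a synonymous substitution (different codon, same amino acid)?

1

Codon 1: UCC Ser / UCC Ser — identical.
Codon 2: UUA Leu / UUA Leu — identical.
Codon 3: GGG Gly / GGG Gly — identical.
Codon 4: GGA Gly / GGA Gly — identical.
Codon 5: AUA Ile / AUC Ile — synonymous.
Codon 6: UAU Tyr / UAU Tyr — identical.
Codon 7: AUA Ile / AUA Ile — identical.
Codon 8: GCA Ala / GCA Ala — identical.
Codon 9: GAU Asp / CUA Leu — nonsynonymous.
Codon 10: GGU Gly / GGU Gly — identical.
Synonymous differences: 1.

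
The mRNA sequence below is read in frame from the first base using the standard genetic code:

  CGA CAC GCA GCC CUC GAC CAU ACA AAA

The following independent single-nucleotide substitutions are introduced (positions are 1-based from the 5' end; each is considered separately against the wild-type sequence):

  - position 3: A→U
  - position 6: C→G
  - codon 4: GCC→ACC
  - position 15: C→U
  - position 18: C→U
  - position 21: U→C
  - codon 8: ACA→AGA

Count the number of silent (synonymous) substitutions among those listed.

4

Codon 1: CGA (Arg) → CGU (Arg) — synonymous.
Codon 2: CAC (His) → CAG (Gln) — missense.
Codon 4: GCC (Ala) → ACC (Thr) — missense.
Codon 5: CUC (Leu) → CUU (Leu) — synonymous.
Codon 6: GAC (Asp) → GAU (Asp) — synonymous.
Codon 7: CAU (His) → CAC (His) — synonymous.
Codon 8: ACA (Thr) → AGA (Arg) — missense.
Synonymous: 4 of 7.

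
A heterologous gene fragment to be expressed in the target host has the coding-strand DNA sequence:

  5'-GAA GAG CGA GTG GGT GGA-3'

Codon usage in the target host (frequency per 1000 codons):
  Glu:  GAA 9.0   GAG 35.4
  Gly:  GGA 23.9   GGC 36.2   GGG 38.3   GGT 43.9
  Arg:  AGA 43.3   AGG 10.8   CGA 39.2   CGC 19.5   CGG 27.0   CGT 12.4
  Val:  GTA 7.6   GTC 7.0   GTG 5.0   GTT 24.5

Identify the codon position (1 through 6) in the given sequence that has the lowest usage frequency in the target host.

4

Codon 1 GAA (Glu): 9.0 per 1000.
Codon 2 GAG (Glu): 35.4 per 1000.
Codon 3 CGA (Arg): 39.2 per 1000.
Codon 4 GTG (Val): 5.0 per 1000.
Codon 5 GGT (Gly): 43.9 per 1000.
Codon 6 GGA (Gly): 23.9 per 1000.
Lowest frequency is 5.0 at codon 4.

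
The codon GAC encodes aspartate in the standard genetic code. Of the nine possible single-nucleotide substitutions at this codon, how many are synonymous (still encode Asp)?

Position 1: none → 0 synonymous.
Position 2: none → 0 synonymous.
Position 3: GAU → 1 synonymous.
Total: 0 + 0 + 1 = 1.

1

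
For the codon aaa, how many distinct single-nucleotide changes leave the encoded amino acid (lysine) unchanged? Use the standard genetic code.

Position 1: none → 0 synonymous.
Position 2: none → 0 synonymous.
Position 3: AAG → 1 synonymous.
Total: 0 + 0 + 1 = 1.

1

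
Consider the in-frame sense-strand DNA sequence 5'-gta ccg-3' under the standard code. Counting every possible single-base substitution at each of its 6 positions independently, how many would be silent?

6

Codon 1 (GTA, Val): 3 synonymous substitutions.
Codon 2 (CCG, Pro): 3 synonymous substitutions.
Total: 3 + 3 = 6.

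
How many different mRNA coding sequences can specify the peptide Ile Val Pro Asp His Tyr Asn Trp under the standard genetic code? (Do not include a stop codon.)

Ile: 3 codons.
Val: 4 codons.
Pro: 4 codons.
Asp: 2 codons.
His: 2 codons.
Tyr: 2 codons.
Asn: 2 codons.
Trp: 1 codon.
3 × 4 × 4 × 2 × 2 × 2 × 2 × 1 = 768.

768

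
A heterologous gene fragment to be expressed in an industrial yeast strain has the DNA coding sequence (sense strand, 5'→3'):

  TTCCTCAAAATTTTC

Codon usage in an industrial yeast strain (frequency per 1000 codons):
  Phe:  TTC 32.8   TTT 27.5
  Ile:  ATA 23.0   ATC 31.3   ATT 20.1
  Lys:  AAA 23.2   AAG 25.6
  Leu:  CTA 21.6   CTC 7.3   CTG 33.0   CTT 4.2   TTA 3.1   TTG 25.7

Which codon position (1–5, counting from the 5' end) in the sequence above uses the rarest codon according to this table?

Codon 1 TTC (Phe): 32.8 per 1000.
Codon 2 CTC (Leu): 7.3 per 1000.
Codon 3 AAA (Lys): 23.2 per 1000.
Codon 4 ATT (Ile): 20.1 per 1000.
Codon 5 TTC (Phe): 32.8 per 1000.
Lowest frequency is 7.3 at codon 2.

2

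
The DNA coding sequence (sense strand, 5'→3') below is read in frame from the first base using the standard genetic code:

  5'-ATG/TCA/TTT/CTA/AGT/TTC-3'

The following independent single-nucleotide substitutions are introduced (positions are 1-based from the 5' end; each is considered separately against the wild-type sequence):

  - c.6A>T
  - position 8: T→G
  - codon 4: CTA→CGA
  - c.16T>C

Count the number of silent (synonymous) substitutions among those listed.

Codon 2: TCA (Ser) → TCT (Ser) — synonymous.
Codon 3: TTT (Phe) → TGT (Cys) — missense.
Codon 4: CTA (Leu) → CGA (Arg) — missense.
Codon 6: TTC (Phe) → CTC (Leu) — missense.
Synonymous: 1 of 4.

1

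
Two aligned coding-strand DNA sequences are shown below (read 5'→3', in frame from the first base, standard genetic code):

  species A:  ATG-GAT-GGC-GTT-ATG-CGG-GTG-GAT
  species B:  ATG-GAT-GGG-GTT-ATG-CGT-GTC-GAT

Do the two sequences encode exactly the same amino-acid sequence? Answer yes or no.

yes

Codon 1: ATG Met / ATG Met — identical.
Codon 2: GAT Asp / GAT Asp — identical.
Codon 3: GGC Gly / GGG Gly — synonymous.
Codon 4: GTT Val / GTT Val — identical.
Codon 5: ATG Met / ATG Met — identical.
Codon 6: CGG Arg / CGT Arg — synonymous.
Codon 7: GTG Val / GTC Val — synonymous.
Codon 8: GAT Asp / GAT Asp — identical.
Nonsynonymous differences: 0 → same protein.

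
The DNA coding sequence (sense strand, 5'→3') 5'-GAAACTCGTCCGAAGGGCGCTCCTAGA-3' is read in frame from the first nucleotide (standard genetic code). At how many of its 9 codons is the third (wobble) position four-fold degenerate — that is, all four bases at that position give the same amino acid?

6

Codon 1 GAA (Glu): third position 2-fold.
Codon 2 ACT (Thr): third position 4-fold.
Codon 3 CGT (Arg): third position 4-fold.
Codon 4 CCG (Pro): third position 4-fold.
Codon 5 AAG (Lys): third position 2-fold.
Codon 6 GGC (Gly): third position 4-fold.
Codon 7 GCT (Ala): third position 4-fold.
Codon 8 CCT (Pro): third position 4-fold.
Codon 9 AGA (Arg): third position 2-fold.
Four-fold degenerate third positions: 6.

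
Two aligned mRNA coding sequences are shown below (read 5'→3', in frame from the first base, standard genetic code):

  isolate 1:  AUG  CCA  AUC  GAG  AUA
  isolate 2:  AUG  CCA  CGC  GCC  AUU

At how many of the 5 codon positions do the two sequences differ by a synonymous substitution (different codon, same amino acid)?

Codon 1: AUG Met / AUG Met — identical.
Codon 2: CCA Pro / CCA Pro — identical.
Codon 3: AUC Ile / CGC Arg — nonsynonymous.
Codon 4: GAG Glu / GCC Ala — nonsynonymous.
Codon 5: AUA Ile / AUU Ile — synonymous.
Synonymous differences: 1.

1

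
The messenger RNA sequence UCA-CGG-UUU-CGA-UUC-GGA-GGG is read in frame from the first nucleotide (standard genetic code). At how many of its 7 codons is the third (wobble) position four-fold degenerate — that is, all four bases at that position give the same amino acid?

5

Codon 1 UCA (Ser): third position 4-fold.
Codon 2 CGG (Arg): third position 4-fold.
Codon 3 UUU (Phe): third position 2-fold.
Codon 4 CGA (Arg): third position 4-fold.
Codon 5 UUC (Phe): third position 2-fold.
Codon 6 GGA (Gly): third position 4-fold.
Codon 7 GGG (Gly): third position 4-fold.
Four-fold degenerate third positions: 5.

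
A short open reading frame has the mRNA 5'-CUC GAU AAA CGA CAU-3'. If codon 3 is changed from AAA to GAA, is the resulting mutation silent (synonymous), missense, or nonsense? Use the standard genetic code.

missense

Position 7 falls in codon 3: AAA → Lys.
After the substitution the codon is GAA → Glu.
Lys ≠ Glu, so this is a missense mutation.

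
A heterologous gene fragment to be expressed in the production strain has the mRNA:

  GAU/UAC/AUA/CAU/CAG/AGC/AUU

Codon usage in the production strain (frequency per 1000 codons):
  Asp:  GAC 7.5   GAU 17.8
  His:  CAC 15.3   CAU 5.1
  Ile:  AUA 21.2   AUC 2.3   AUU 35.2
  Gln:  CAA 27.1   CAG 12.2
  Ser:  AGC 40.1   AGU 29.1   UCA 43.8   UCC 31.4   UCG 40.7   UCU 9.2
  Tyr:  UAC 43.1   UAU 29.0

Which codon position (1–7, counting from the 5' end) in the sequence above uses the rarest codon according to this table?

4

Codon 1 GAU (Asp): 17.8 per 1000.
Codon 2 UAC (Tyr): 43.1 per 1000.
Codon 3 AUA (Ile): 21.2 per 1000.
Codon 4 CAU (His): 5.1 per 1000.
Codon 5 CAG (Gln): 12.2 per 1000.
Codon 6 AGC (Ser): 40.1 per 1000.
Codon 7 AUU (Ile): 35.2 per 1000.
Lowest frequency is 5.1 at codon 4.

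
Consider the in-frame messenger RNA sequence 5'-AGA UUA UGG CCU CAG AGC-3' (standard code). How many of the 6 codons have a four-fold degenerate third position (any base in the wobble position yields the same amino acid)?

1

Codon 1 AGA (Arg): third position 2-fold.
Codon 2 UUA (Leu): third position 2-fold.
Codon 3 UGG (Trp): third position 1-fold.
Codon 4 CCU (Pro): third position 4-fold.
Codon 5 CAG (Gln): third position 2-fold.
Codon 6 AGC (Ser): third position 2-fold.
Four-fold degenerate third positions: 1.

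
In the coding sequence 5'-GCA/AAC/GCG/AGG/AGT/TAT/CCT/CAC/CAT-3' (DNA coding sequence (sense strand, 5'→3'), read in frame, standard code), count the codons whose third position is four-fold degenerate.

Codon 1 GCA (Ala): third position 4-fold.
Codon 2 AAC (Asn): third position 2-fold.
Codon 3 GCG (Ala): third position 4-fold.
Codon 4 AGG (Arg): third position 2-fold.
Codon 5 AGT (Ser): third position 2-fold.
Codon 6 TAT (Tyr): third position 2-fold.
Codon 7 CCT (Pro): third position 4-fold.
Codon 8 CAC (His): third position 2-fold.
Codon 9 CAT (His): third position 2-fold.
Four-fold degenerate third positions: 3.

3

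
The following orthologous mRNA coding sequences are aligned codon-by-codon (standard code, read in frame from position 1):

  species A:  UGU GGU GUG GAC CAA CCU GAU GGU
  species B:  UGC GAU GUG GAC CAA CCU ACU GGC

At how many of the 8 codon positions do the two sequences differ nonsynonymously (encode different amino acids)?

2

Codon 1: UGU Cys / UGC Cys — synonymous.
Codon 2: GGU Gly / GAU Asp — nonsynonymous.
Codon 3: GUG Val / GUG Val — identical.
Codon 4: GAC Asp / GAC Asp — identical.
Codon 5: CAA Gln / CAA Gln — identical.
Codon 6: CCU Pro / CCU Pro — identical.
Codon 7: GAU Asp / ACU Thr — nonsynonymous.
Codon 8: GGU Gly / GGC Gly — synonymous.
Nonsynonymous differences: 2.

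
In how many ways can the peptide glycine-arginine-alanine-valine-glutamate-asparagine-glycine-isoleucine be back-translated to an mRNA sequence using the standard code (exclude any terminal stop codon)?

18432

Gly: 4 codons.
Arg: 6 codons.
Ala: 4 codons.
Val: 4 codons.
Glu: 2 codons.
Asn: 2 codons.
Gly: 4 codons.
Ile: 3 codons.
4 × 6 × 4 × 4 × 2 × 2 × 4 × 3 = 18432.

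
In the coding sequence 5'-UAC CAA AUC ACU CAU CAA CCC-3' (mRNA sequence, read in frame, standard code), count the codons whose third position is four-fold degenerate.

Codon 1 UAC (Tyr): third position 2-fold.
Codon 2 CAA (Gln): third position 2-fold.
Codon 3 AUC (Ile): third position 3-fold.
Codon 4 ACU (Thr): third position 4-fold.
Codon 5 CAU (His): third position 2-fold.
Codon 6 CAA (Gln): third position 2-fold.
Codon 7 CCC (Pro): third position 4-fold.
Four-fold degenerate third positions: 2.

2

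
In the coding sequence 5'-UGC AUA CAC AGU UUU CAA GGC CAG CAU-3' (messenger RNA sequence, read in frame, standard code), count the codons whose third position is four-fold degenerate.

1

Codon 1 UGC (Cys): third position 2-fold.
Codon 2 AUA (Ile): third position 3-fold.
Codon 3 CAC (His): third position 2-fold.
Codon 4 AGU (Ser): third position 2-fold.
Codon 5 UUU (Phe): third position 2-fold.
Codon 6 CAA (Gln): third position 2-fold.
Codon 7 GGC (Gly): third position 4-fold.
Codon 8 CAG (Gln): third position 2-fold.
Codon 9 CAU (His): third position 2-fold.
Four-fold degenerate third positions: 1.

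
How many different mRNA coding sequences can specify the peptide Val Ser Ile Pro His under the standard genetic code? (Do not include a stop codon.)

576

Val: 4 codons.
Ser: 6 codons.
Ile: 3 codons.
Pro: 4 codons.
His: 2 codons.
4 × 6 × 3 × 4 × 2 = 576.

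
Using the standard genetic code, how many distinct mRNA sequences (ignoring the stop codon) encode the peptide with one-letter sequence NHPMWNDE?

128

Asn: 2 codons.
His: 2 codons.
Pro: 4 codons.
Met: 1 codon.
Trp: 1 codon.
Asn: 2 codons.
Asp: 2 codons.
Glu: 2 codons.
2 × 2 × 4 × 1 × 1 × 2 × 2 × 2 = 128.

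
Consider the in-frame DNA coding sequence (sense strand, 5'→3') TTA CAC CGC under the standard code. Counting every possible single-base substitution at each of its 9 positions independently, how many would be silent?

6

Codon 1 (TTA, Leu): 2 synonymous substitutions.
Codon 2 (CAC, His): 1 synonymous substitution.
Codon 3 (CGC, Arg): 3 synonymous substitutions.
Total: 2 + 1 + 3 = 6.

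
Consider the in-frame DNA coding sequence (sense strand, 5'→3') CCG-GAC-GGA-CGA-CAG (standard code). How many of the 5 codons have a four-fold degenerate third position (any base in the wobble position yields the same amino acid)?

Codon 1 CCG (Pro): third position 4-fold.
Codon 2 GAC (Asp): third position 2-fold.
Codon 3 GGA (Gly): third position 4-fold.
Codon 4 CGA (Arg): third position 4-fold.
Codon 5 CAG (Gln): third position 2-fold.
Four-fold degenerate third positions: 3.

3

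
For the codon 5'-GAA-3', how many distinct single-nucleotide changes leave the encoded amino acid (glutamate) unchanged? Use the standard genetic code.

Position 1: none → 0 synonymous.
Position 2: none → 0 synonymous.
Position 3: GAG → 1 synonymous.
Total: 0 + 0 + 1 = 1.

1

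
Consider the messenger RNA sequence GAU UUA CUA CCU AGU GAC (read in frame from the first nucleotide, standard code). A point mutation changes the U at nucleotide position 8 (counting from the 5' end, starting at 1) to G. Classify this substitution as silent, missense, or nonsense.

missense

Position 8 falls in codon 3: CUA → Leu.
After the substitution the codon is CGA → Arg.
Leu ≠ Arg, so this is a missense mutation.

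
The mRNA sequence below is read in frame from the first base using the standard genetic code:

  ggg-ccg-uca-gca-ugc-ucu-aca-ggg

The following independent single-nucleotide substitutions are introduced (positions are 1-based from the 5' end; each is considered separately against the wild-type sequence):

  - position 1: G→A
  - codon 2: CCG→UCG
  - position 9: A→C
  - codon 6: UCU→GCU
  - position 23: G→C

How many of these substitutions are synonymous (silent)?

1

Codon 1: GGG (Gly) → AGG (Arg) — missense.
Codon 2: CCG (Pro) → UCG (Ser) — missense.
Codon 3: UCA (Ser) → UCC (Ser) — synonymous.
Codon 6: UCU (Ser) → GCU (Ala) — missense.
Codon 8: GGG (Gly) → GCG (Ala) — missense.
Synonymous: 1 of 5.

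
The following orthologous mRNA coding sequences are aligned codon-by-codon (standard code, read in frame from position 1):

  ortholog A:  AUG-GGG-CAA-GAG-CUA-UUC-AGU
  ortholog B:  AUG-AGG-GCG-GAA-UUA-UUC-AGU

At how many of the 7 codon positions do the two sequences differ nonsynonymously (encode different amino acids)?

2

Codon 1: AUG Met / AUG Met — identical.
Codon 2: GGG Gly / AGG Arg — nonsynonymous.
Codon 3: CAA Gln / GCG Ala — nonsynonymous.
Codon 4: GAG Glu / GAA Glu — synonymous.
Codon 5: CUA Leu / UUA Leu — synonymous.
Codon 6: UUC Phe / UUC Phe — identical.
Codon 7: AGU Ser / AGU Ser — identical.
Nonsynonymous differences: 2.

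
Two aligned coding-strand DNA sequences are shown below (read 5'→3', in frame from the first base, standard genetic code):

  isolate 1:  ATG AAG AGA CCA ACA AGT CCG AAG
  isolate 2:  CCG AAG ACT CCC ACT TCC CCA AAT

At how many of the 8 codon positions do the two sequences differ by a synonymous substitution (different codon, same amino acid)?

Codon 1: ATG Met / CCG Pro — nonsynonymous.
Codon 2: AAG Lys / AAG Lys — identical.
Codon 3: AGA Arg / ACT Thr — nonsynonymous.
Codon 4: CCA Pro / CCC Pro — synonymous.
Codon 5: ACA Thr / ACT Thr — synonymous.
Codon 6: AGT Ser / TCC Ser — synonymous.
Codon 7: CCG Pro / CCA Pro — synonymous.
Codon 8: AAG Lys / AAT Asn — nonsynonymous.
Synonymous differences: 4.

4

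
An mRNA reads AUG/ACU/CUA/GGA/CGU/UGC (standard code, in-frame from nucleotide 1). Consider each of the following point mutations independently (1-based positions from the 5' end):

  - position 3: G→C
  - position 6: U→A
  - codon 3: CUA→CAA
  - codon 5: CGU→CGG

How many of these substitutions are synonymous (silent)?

Codon 1: AUG (Met) → AUC (Ile) — missense.
Codon 2: ACU (Thr) → ACA (Thr) — synonymous.
Codon 3: CUA (Leu) → CAA (Gln) — missense.
Codon 5: CGU (Arg) → CGG (Arg) — synonymous.
Synonymous: 2 of 4.

2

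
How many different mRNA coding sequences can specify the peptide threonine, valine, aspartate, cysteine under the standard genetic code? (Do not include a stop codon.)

Thr: 4 codons.
Val: 4 codons.
Asp: 2 codons.
Cys: 2 codons.
4 × 4 × 2 × 2 = 64.

64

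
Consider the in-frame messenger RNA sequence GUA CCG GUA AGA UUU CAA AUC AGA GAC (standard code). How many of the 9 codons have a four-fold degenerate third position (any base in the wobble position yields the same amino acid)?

3

Codon 1 GUA (Val): third position 4-fold.
Codon 2 CCG (Pro): third position 4-fold.
Codon 3 GUA (Val): third position 4-fold.
Codon 4 AGA (Arg): third position 2-fold.
Codon 5 UUU (Phe): third position 2-fold.
Codon 6 CAA (Gln): third position 2-fold.
Codon 7 AUC (Ile): third position 3-fold.
Codon 8 AGA (Arg): third position 2-fold.
Codon 9 GAC (Asp): third position 2-fold.
Four-fold degenerate third positions: 3.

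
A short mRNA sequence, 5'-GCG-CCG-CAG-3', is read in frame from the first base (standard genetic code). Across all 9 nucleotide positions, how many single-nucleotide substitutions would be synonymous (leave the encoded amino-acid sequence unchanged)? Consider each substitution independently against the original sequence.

Codon 1 (GCG, Ala): 3 synonymous substitutions.
Codon 2 (CCG, Pro): 3 synonymous substitutions.
Codon 3 (CAG, Gln): 1 synonymous substitution.
Total: 3 + 3 + 1 = 7.

7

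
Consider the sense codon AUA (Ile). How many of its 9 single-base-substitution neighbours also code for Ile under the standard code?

2

Position 1: none → 0 synonymous.
Position 2: none → 0 synonymous.
Position 3: AUU, AUC → 2 synonymous.
Total: 0 + 0 + 2 = 2.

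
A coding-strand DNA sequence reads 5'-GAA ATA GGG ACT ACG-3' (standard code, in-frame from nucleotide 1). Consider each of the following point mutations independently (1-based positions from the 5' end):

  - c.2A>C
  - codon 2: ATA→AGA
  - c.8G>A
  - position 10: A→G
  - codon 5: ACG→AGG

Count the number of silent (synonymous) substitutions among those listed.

0

Codon 1: GAA (Glu) → GCA (Ala) — missense.
Codon 2: ATA (Ile) → AGA (Arg) — missense.
Codon 3: GGG (Gly) → GAG (Glu) — missense.
Codon 4: ACT (Thr) → GCT (Ala) — missense.
Codon 5: ACG (Thr) → AGG (Arg) — missense.
Synonymous: 0 of 5.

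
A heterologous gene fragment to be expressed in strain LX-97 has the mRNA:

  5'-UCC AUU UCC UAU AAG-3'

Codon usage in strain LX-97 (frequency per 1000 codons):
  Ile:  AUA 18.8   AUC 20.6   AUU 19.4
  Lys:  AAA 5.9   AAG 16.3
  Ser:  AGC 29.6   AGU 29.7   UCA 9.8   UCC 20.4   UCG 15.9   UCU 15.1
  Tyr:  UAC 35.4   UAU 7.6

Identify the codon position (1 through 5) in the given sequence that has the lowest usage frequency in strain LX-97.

4

Codon 1 UCC (Ser): 20.4 per 1000.
Codon 2 AUU (Ile): 19.4 per 1000.
Codon 3 UCC (Ser): 20.4 per 1000.
Codon 4 UAU (Tyr): 7.6 per 1000.
Codon 5 AAG (Lys): 16.3 per 1000.
Lowest frequency is 7.6 at codon 4.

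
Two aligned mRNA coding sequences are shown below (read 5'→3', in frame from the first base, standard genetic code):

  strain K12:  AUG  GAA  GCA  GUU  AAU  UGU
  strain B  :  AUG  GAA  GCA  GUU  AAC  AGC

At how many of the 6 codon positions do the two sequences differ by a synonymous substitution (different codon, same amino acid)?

1

Codon 1: AUG Met / AUG Met — identical.
Codon 2: GAA Glu / GAA Glu — identical.
Codon 3: GCA Ala / GCA Ala — identical.
Codon 4: GUU Val / GUU Val — identical.
Codon 5: AAU Asn / AAC Asn — synonymous.
Codon 6: UGU Cys / AGC Ser — nonsynonymous.
Synonymous differences: 1.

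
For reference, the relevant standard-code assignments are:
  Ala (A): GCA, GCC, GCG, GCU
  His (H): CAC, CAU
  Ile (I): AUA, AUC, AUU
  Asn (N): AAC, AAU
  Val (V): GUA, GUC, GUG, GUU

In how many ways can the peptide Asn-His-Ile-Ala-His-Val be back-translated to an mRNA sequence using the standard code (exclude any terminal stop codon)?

Asn: 2 codons.
His: 2 codons.
Ile: 3 codons.
Ala: 4 codons.
His: 2 codons.
Val: 4 codons.
2 × 2 × 3 × 4 × 2 × 4 = 384.

384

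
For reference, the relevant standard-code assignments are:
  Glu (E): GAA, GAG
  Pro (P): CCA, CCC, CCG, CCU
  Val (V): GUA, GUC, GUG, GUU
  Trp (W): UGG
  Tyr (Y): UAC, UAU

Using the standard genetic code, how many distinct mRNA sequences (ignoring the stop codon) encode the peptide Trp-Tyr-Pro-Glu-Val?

64

Trp: 1 codon.
Tyr: 2 codons.
Pro: 4 codons.
Glu: 2 codons.
Val: 4 codons.
1 × 2 × 4 × 2 × 4 = 64.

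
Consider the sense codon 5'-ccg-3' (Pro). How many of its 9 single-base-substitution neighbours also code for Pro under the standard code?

3

Position 1: none → 0 synonymous.
Position 2: none → 0 synonymous.
Position 3: CCU, CCC, CCA → 3 synonymous.
Total: 0 + 0 + 3 = 3.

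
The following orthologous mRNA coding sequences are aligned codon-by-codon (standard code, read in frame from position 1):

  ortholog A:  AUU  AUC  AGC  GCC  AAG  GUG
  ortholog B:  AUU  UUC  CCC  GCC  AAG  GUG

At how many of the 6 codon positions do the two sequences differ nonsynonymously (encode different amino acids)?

Codon 1: AUU Ile / AUU Ile — identical.
Codon 2: AUC Ile / UUC Phe — nonsynonymous.
Codon 3: AGC Ser / CCC Pro — nonsynonymous.
Codon 4: GCC Ala / GCC Ala — identical.
Codon 5: AAG Lys / AAG Lys — identical.
Codon 6: GUG Val / GUG Val — identical.
Nonsynonymous differences: 2.

2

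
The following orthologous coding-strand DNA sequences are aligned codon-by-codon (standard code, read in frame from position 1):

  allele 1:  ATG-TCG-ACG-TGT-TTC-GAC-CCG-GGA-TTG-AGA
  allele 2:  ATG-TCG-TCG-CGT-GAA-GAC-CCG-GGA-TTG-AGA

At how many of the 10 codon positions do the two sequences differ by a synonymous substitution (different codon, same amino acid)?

Codon 1: ATG Met / ATG Met — identical.
Codon 2: TCG Ser / TCG Ser — identical.
Codon 3: ACG Thr / TCG Ser — nonsynonymous.
Codon 4: TGT Cys / CGT Arg — nonsynonymous.
Codon 5: TTC Phe / GAA Glu — nonsynonymous.
Codon 6: GAC Asp / GAC Asp — identical.
Codon 7: CCG Pro / CCG Pro — identical.
Codon 8: GGA Gly / GGA Gly — identical.
Codon 9: TTG Leu / TTG Leu — identical.
Codon 10: AGA Arg / AGA Arg — identical.
Synonymous differences: 0.

0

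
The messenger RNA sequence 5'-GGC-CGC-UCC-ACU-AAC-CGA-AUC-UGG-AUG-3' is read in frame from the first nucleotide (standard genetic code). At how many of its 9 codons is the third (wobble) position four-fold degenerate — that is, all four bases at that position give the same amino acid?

5

Codon 1 GGC (Gly): third position 4-fold.
Codon 2 CGC (Arg): third position 4-fold.
Codon 3 UCC (Ser): third position 4-fold.
Codon 4 ACU (Thr): third position 4-fold.
Codon 5 AAC (Asn): third position 2-fold.
Codon 6 CGA (Arg): third position 4-fold.
Codon 7 AUC (Ile): third position 3-fold.
Codon 8 UGG (Trp): third position 1-fold.
Codon 9 AUG (Met): third position 1-fold.
Four-fold degenerate third positions: 5.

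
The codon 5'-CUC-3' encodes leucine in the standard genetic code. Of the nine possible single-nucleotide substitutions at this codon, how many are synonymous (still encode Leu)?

3

Position 1: none → 0 synonymous.
Position 2: none → 0 synonymous.
Position 3: CUU, CUA, CUG → 3 synonymous.
Total: 0 + 0 + 3 = 3.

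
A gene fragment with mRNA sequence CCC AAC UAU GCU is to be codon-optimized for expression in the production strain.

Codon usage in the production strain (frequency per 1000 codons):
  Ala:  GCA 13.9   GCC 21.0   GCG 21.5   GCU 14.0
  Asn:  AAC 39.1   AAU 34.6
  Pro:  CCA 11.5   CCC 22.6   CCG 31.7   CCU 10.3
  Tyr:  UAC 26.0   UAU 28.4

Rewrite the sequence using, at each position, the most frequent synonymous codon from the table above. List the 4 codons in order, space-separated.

CCG AAC UAU GCG

Codon 1 (Pro): best is CCG at 31.7.
Codon 2 (Asn): best is AAC at 39.1.
Codon 3 (Tyr): best is UAU at 28.4.
Codon 4 (Ala): best is GCG at 21.5.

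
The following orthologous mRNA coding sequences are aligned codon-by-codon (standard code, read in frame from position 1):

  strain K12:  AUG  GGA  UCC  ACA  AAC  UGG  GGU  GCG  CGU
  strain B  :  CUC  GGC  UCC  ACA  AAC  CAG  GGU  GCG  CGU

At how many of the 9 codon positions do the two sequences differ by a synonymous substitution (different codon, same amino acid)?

1

Codon 1: AUG Met / CUC Leu — nonsynonymous.
Codon 2: GGA Gly / GGC Gly — synonymous.
Codon 3: UCC Ser / UCC Ser — identical.
Codon 4: ACA Thr / ACA Thr — identical.
Codon 5: AAC Asn / AAC Asn — identical.
Codon 6: UGG Trp / CAG Gln — nonsynonymous.
Codon 7: GGU Gly / GGU Gly — identical.
Codon 8: GCG Ala / GCG Ala — identical.
Codon 9: CGU Arg / CGU Arg — identical.
Synonymous differences: 1.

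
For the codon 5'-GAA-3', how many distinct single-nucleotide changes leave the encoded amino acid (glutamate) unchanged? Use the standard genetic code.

Position 1: none → 0 synonymous.
Position 2: none → 0 synonymous.
Position 3: GAG → 1 synonymous.
Total: 0 + 0 + 1 = 1.

1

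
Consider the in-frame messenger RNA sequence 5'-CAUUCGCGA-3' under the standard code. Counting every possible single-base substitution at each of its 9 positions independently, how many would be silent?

8

Codon 1 (CAU, His): 1 synonymous substitution.
Codon 2 (UCG, Ser): 3 synonymous substitutions.
Codon 3 (CGA, Arg): 4 synonymous substitutions.
Total: 1 + 3 + 4 = 8.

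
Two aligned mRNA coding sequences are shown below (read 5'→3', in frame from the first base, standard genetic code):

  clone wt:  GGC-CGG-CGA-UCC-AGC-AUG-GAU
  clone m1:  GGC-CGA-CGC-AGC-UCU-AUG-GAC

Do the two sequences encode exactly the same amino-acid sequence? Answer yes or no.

yes

Codon 1: GGC Gly / GGC Gly — identical.
Codon 2: CGG Arg / CGA Arg — synonymous.
Codon 3: CGA Arg / CGC Arg — synonymous.
Codon 4: UCC Ser / AGC Ser — synonymous.
Codon 5: AGC Ser / UCU Ser — synonymous.
Codon 6: AUG Met / AUG Met — identical.
Codon 7: GAU Asp / GAC Asp — synonymous.
Nonsynonymous differences: 0 → same protein.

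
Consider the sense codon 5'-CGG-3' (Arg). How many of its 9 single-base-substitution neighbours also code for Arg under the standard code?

4

Position 1: AGG → 1 synonymous.
Position 2: none → 0 synonymous.
Position 3: CGU, CGC, CGA → 3 synonymous.
Total: 1 + 0 + 3 = 4.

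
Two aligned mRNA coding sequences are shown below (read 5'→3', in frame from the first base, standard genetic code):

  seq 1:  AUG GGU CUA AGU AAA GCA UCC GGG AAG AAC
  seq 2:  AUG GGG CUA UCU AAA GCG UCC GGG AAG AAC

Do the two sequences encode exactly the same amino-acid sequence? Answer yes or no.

yes

Codon 1: AUG Met / AUG Met — identical.
Codon 2: GGU Gly / GGG Gly — synonymous.
Codon 3: CUA Leu / CUA Leu — identical.
Codon 4: AGU Ser / UCU Ser — synonymous.
Codon 5: AAA Lys / AAA Lys — identical.
Codon 6: GCA Ala / GCG Ala — synonymous.
Codon 7: UCC Ser / UCC Ser — identical.
Codon 8: GGG Gly / GGG Gly — identical.
Codon 9: AAG Lys / AAG Lys — identical.
Codon 10: AAC Asn / AAC Asn — identical.
Nonsynonymous differences: 0 → same protein.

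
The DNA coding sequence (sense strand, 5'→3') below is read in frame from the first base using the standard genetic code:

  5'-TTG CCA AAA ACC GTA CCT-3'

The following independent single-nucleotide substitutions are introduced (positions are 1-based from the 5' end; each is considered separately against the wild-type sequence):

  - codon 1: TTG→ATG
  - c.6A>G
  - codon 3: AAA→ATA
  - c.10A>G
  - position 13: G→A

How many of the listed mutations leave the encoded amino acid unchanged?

Codon 1: TTG (Leu) → ATG (Met) — missense.
Codon 2: CCA (Pro) → CCG (Pro) — synonymous.
Codon 3: AAA (Lys) → ATA (Ile) — missense.
Codon 4: ACC (Thr) → GCC (Ala) — missense.
Codon 5: GTA (Val) → ATA (Ile) — missense.
Synonymous: 1 of 5.

1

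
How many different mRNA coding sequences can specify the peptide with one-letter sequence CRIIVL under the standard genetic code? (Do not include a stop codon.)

2592

Cys: 2 codons.
Arg: 6 codons.
Ile: 3 codons.
Ile: 3 codons.
Val: 4 codons.
Leu: 6 codons.
2 × 6 × 3 × 3 × 4 × 6 = 2592.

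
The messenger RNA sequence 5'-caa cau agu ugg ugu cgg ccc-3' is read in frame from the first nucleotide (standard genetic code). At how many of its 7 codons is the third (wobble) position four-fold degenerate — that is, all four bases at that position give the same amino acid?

Codon 1 CAA (Gln): third position 2-fold.
Codon 2 CAU (His): third position 2-fold.
Codon 3 AGU (Ser): third position 2-fold.
Codon 4 UGG (Trp): third position 1-fold.
Codon 5 UGU (Cys): third position 2-fold.
Codon 6 CGG (Arg): third position 4-fold.
Codon 7 CCC (Pro): third position 4-fold.
Four-fold degenerate third positions: 2.

2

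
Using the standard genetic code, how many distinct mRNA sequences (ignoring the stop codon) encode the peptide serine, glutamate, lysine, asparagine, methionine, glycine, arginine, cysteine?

2304

Ser: 6 codons.
Glu: 2 codons.
Lys: 2 codons.
Asn: 2 codons.
Met: 1 codon.
Gly: 4 codons.
Arg: 6 codons.
Cys: 2 codons.
6 × 2 × 2 × 2 × 1 × 4 × 6 × 2 = 2304.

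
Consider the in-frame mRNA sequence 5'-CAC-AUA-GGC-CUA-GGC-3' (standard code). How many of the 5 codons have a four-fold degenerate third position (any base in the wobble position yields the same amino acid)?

3

Codon 1 CAC (His): third position 2-fold.
Codon 2 AUA (Ile): third position 3-fold.
Codon 3 GGC (Gly): third position 4-fold.
Codon 4 CUA (Leu): third position 4-fold.
Codon 5 GGC (Gly): third position 4-fold.
Four-fold degenerate third positions: 3.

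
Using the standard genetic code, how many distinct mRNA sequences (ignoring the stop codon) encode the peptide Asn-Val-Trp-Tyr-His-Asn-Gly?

Asn: 2 codons.
Val: 4 codons.
Trp: 1 codon.
Tyr: 2 codons.
His: 2 codons.
Asn: 2 codons.
Gly: 4 codons.
2 × 4 × 1 × 2 × 2 × 2 × 4 = 256.

256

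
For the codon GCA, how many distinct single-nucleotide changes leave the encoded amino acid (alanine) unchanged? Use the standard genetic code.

3

Position 1: none → 0 synonymous.
Position 2: none → 0 synonymous.
Position 3: GCU, GCC, GCG → 3 synonymous.
Total: 0 + 0 + 3 = 3.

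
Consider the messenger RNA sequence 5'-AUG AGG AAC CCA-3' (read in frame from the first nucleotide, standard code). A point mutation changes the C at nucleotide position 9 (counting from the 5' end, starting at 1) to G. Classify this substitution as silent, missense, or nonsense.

Position 9 falls in codon 3: AAC → Asn.
After the substitution the codon is AAG → Lys.
Asn ≠ Lys, so this is a missense mutation.

missense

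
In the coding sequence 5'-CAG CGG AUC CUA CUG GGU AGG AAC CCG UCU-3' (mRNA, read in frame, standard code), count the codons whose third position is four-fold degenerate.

6

Codon 1 CAG (Gln): third position 2-fold.
Codon 2 CGG (Arg): third position 4-fold.
Codon 3 AUC (Ile): third position 3-fold.
Codon 4 CUA (Leu): third position 4-fold.
Codon 5 CUG (Leu): third position 4-fold.
Codon 6 GGU (Gly): third position 4-fold.
Codon 7 AGG (Arg): third position 2-fold.
Codon 8 AAC (Asn): third position 2-fold.
Codon 9 CCG (Pro): third position 4-fold.
Codon 10 UCU (Ser): third position 4-fold.
Four-fold degenerate third positions: 6.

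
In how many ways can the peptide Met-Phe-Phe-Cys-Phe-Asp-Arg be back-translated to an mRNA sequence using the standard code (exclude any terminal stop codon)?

Met: 1 codon.
Phe: 2 codons.
Phe: 2 codons.
Cys: 2 codons.
Phe: 2 codons.
Asp: 2 codons.
Arg: 6 codons.
1 × 2 × 2 × 2 × 2 × 2 × 6 = 192.

192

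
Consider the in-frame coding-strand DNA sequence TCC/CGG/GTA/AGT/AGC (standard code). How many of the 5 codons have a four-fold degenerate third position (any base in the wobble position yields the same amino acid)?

Codon 1 TCC (Ser): third position 4-fold.
Codon 2 CGG (Arg): third position 4-fold.
Codon 3 GTA (Val): third position 4-fold.
Codon 4 AGT (Ser): third position 2-fold.
Codon 5 AGC (Ser): third position 2-fold.
Four-fold degenerate third positions: 3.

3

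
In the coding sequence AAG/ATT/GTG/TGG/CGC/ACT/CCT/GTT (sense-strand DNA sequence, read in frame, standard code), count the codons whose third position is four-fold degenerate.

5

Codon 1 AAG (Lys): third position 2-fold.
Codon 2 ATT (Ile): third position 3-fold.
Codon 3 GTG (Val): third position 4-fold.
Codon 4 TGG (Trp): third position 1-fold.
Codon 5 CGC (Arg): third position 4-fold.
Codon 6 ACT (Thr): third position 4-fold.
Codon 7 CCT (Pro): third position 4-fold.
Codon 8 GTT (Val): third position 4-fold.
Four-fold degenerate third positions: 5.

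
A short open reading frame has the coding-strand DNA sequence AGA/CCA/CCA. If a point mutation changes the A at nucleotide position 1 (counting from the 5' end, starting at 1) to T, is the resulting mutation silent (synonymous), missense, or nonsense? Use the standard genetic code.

Position 1 falls in codon 1: AGA → Arg.
After the substitution the codon is TGA → Stop.
The new codon is a stop codon, so this is a nonsense mutation.

nonsense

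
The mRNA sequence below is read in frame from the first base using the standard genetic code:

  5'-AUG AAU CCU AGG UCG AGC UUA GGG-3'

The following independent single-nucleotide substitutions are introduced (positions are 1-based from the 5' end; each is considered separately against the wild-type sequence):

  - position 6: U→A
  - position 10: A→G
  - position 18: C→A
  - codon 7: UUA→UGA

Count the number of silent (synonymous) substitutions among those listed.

0

Codon 2: AAU (Asn) → AAA (Lys) — missense.
Codon 4: AGG (Arg) → GGG (Gly) — missense.
Codon 6: AGC (Ser) → AGA (Arg) — missense.
Codon 7: UUA (Leu) → UGA (Stop) — nonsense.
Synonymous: 0 of 4.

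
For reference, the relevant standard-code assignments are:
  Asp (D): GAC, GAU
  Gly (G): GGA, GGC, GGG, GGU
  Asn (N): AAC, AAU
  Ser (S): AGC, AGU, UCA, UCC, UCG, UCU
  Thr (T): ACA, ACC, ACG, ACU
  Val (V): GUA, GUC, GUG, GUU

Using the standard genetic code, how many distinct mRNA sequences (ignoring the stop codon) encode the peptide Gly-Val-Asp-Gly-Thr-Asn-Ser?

Gly: 4 codons.
Val: 4 codons.
Asp: 2 codons.
Gly: 4 codons.
Thr: 4 codons.
Asn: 2 codons.
Ser: 6 codons.
4 × 4 × 2 × 4 × 4 × 2 × 6 = 6144.

6144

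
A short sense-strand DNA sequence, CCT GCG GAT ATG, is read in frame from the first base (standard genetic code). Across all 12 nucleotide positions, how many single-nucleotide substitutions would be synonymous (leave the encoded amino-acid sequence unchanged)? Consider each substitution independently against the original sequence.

7

Codon 1 (CCT, Pro): 3 synonymous substitutions.
Codon 2 (GCG, Ala): 3 synonymous substitutions.
Codon 3 (GAT, Asp): 1 synonymous substitution.
Codon 4 (ATG, Met): 0 synonymous substitutions.
Total: 3 + 3 + 1 + 0 = 7.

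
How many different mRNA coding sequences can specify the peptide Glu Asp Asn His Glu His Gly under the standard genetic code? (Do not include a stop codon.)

Glu: 2 codons.
Asp: 2 codons.
Asn: 2 codons.
His: 2 codons.
Glu: 2 codons.
His: 2 codons.
Gly: 4 codons.
2 × 2 × 2 × 2 × 2 × 2 × 4 = 256.

256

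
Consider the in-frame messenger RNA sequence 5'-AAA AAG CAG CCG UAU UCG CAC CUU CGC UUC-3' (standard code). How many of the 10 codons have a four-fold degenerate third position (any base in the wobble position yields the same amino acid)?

Codon 1 AAA (Lys): third position 2-fold.
Codon 2 AAG (Lys): third position 2-fold.
Codon 3 CAG (Gln): third position 2-fold.
Codon 4 CCG (Pro): third position 4-fold.
Codon 5 UAU (Tyr): third position 2-fold.
Codon 6 UCG (Ser): third position 4-fold.
Codon 7 CAC (His): third position 2-fold.
Codon 8 CUU (Leu): third position 4-fold.
Codon 9 CGC (Arg): third position 4-fold.
Codon 10 UUC (Phe): third position 2-fold.
Four-fold degenerate third positions: 4.

4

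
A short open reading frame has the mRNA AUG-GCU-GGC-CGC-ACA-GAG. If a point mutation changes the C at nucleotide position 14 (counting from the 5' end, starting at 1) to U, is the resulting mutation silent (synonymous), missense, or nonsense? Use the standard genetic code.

Position 14 falls in codon 5: ACA → Thr.
After the substitution the codon is AUA → Ile.
Thr ≠ Ile, so this is a missense mutation.

missense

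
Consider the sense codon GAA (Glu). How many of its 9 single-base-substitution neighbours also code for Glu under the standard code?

Position 1: none → 0 synonymous.
Position 2: none → 0 synonymous.
Position 3: GAG → 1 synonymous.
Total: 0 + 0 + 1 = 1.

1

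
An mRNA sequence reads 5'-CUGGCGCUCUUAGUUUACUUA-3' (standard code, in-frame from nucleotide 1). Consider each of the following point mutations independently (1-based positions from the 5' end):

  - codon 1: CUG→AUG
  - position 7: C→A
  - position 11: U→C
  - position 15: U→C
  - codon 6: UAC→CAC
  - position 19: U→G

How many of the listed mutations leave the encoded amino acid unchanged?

1

Codon 1: CUG (Leu) → AUG (Met) — missense.
Codon 3: CUC (Leu) → AUC (Ile) — missense.
Codon 4: UUA (Leu) → UCA (Ser) — missense.
Codon 5: GUU (Val) → GUC (Val) — synonymous.
Codon 6: UAC (Tyr) → CAC (His) — missense.
Codon 7: UUA (Leu) → GUA (Val) — missense.
Synonymous: 1 of 6.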